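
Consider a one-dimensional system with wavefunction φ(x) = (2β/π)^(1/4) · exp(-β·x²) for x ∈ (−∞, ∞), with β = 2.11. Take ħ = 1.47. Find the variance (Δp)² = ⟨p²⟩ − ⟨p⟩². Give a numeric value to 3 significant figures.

4.56

Compute ⟨p⟩ and ⟨p²⟩ separately; (Δp)² = ⟨p²⟩ − ⟨p⟩².
Gaussian moments: ∫x^(2j)·e^(−2βx²) dx = (2j−1)!!/(4β)^j · √(π/(2β)), odd powers integrate to 0; here √(π/(2β)) = 0.86282. Derivatives: d/dx e^(−βx²) = −2βx·e^(−βx²), d²/dx² e^(−βx²) = (4β²x² − 2β)·e^(−βx²).
⟨p⟩ = 0.0000 and ⟨p²⟩ = 4.5595.
(Δp)² = 4.5595 − (0.0000)² = 4.5595.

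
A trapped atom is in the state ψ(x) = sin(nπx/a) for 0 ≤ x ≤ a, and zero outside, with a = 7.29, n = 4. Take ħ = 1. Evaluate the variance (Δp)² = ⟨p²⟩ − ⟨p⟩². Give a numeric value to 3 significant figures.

Compute ⟨p⟩ and ⟨p²⟩ separately; (Δp)² = ⟨p²⟩ − ⟨p⟩².
d/dx sin(nπx/a) = (nπ/a)·cos(nπx/a) and d²/dx² sin(nπx/a) = −(nπ/a)²·sin(nπx/a); on 0 ≤ x ≤ a, ∫sin²(nπx/a) dx = a/2 and ∫sin(nπx/a)·cos(nπx/a) dx = 0.
Normalization: ∫|ψ|² dx = 3.6450.
⟨p⟩ = 0.0000 and ⟨p²⟩ = 2.9714.
(Δp)² = 2.9714 − (0.0000)² = 2.9714.

2.97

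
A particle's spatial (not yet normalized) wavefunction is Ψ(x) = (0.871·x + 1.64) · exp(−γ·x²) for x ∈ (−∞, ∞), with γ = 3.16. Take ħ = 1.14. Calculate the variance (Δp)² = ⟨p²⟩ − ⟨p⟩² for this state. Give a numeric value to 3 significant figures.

Compute ⟨p⟩ and ⟨p²⟩ separately; (Δp)² = ⟨p²⟩ − ⟨p⟩².
Expand each integrand as polynomial × e^(−2γx²) and use ∫x^(2j)·e^(−2γx²) dx = (2j−1)!!/(4γ)^j · √(π/(2γ)), odd powers → 0; here √(π/(2γ)) = 0.70504. Differentiate with the product rule, d/dx e^(−γx²) = −2γx·e^(−γx²).
Normalization: ∫|Ψ|² dx = 1.9386.
⟨p⟩ = 0.0000 and ⟨p²⟩ = 4.2860.
(Δp)² = 4.2860 − (0.0000)² = 4.2860.

4.29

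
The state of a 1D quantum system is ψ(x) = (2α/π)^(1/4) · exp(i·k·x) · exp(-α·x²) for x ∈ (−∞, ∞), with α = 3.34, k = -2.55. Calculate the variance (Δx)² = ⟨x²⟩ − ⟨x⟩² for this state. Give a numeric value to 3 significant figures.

Compute ⟨x⟩ and ⟨x²⟩ separately, then (Δx)² = ⟨x²⟩ − ⟨x⟩².
Gaussian moments: ∫x^(2j)·e^(−2αx²) dx = (2j−1)!!/(4α)^j · √(π/(2α)), odd powers integrate to 0; here √(π/(2α)) = 0.68578.
⟨x⟩ = 0.0000 and ⟨x²⟩ = 0.074850.
(Δx)² = 0.074850 − (0.0000)² = 0.074850.

0.0749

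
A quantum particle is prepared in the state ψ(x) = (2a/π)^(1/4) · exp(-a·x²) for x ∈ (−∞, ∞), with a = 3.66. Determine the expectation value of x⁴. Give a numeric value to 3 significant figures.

⟨x⁴⟩ = ∫ x⁴·|ψ|² dx (integrals over the domain).
Gaussian moments: ∫x^(2j)·e^(−2ax²) dx = (2j−1)!!/(4a)^j · √(π/(2a)), odd powers integrate to 0; here √(π/(2a)) = 0.65512.
⟨x⁴⟩ = 0.013997.

0.0140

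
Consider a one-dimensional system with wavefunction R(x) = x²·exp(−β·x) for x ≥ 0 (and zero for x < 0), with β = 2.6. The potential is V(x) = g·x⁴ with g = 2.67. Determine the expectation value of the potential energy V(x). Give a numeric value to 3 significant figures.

6.13

⟨V⟩ = ∫ V(x)·|R|² dx / ∫|R|² dx.
Every integrand reduces to terms xʲ·e^(−2βx) on [0, ∞); use ∫₀^∞ xʲ·e^(−2βx) dx = j!/(2β)^(j+1).
State is unnormalized: ∫|R|² dx = 0.0063124, and ∫R*·V(x)·R dx = 0.038726, so ⟨V⟩ = 0.038726 / 0.0063124.
⟨V⟩ = 6.1349.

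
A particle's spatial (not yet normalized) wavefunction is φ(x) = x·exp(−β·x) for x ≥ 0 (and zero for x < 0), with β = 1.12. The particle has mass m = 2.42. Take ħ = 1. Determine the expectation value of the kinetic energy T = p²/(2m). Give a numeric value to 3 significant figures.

0.259

T = −(ħ²/2m) d²/dx², so ⟨T⟩ = −(ħ²/2m) ∫ φ*·φ'' dx / ∫|φ|² dx; with m = 2.42.
Differentiate x·exp(−β·x) with the product rule; every integrand then reduces to terms xʲ·e^(−2βx) on [0, ∞), with ∫₀^∞ xʲ·e^(−2βx) dx = j!/(2β)^(j+1).
State is unnormalized: ∫|φ|² dx = 0.17795, and ∫φ*·(−ħ²/2m · φ'') dx = 0.046119, so ⟨T⟩ = 0.046119 / 0.17795.
⟨T⟩ = 0.25917.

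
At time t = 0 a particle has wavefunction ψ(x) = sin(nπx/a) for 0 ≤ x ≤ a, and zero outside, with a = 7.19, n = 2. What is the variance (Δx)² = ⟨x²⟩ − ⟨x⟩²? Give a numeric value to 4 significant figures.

Compute ⟨x⟩ and ⟨x²⟩ separately, then (Δx)² = ⟨x²⟩ − ⟨x⟩².
With sin²θ = (1 − cos2θ)/2 on 0 ≤ x ≤ a: ∫sin²(nπx/a) dx = a/2, ∫x·sin²(nπx/a) dx = a²/4, ∫x²·sin²(nπx/a) dx = a³·(1/6 − 1/(4n²π²)); higher powers xᵏ the same way, integrating xᵏ·cos(2nπx/a) by parts.
Normalization: ∫|ψ|² dx = 3.5950.
⟨x⟩ = 3.5950 and ⟨x²⟩ = 16.577.
(Δx)² = 16.577 − (3.5950)² = 3.6533.

3.653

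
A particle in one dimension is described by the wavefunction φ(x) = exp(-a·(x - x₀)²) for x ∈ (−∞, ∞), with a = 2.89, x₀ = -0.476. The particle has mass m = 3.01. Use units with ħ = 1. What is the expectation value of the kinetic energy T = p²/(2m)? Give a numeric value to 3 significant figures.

T = −(ħ²/2m) d²/dx², so ⟨T⟩ = −(ħ²/2m) ∫ φ*·φ'' dx / ∫|φ|² dx; with m = 3.01.
Gaussian moments (u = x − x₀): ∫u^(2j)·e^(−2au²) du = (2j−1)!!/(4a)^j · √(π/(2a)), odd powers integrate to 0; here √(π/(2a)) = 0.73724. Derivatives: d/dx e^(−au²) = −2au·e^(−au²), d²/dx² e^(−au²) = (4a²u² − 2a)·e^(−au²).
State is unnormalized: ∫|φ|² dx = 0.73724, and ∫φ*·(−ħ²/2m · φ'') dx = 0.35393, so ⟨T⟩ = 0.35393 / 0.73724.
⟨T⟩ = 0.48007.

0.480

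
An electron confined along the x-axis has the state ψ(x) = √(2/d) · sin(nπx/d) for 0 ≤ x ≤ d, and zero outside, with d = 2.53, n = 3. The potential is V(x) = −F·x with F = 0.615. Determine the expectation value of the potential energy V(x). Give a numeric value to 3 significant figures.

-0.778

⟨V⟩ = ∫ V(x)·|ψ|² dx.
With sin²θ = (1 − cos2θ)/2 on 0 ≤ x ≤ d: ∫sin²(nπx/d) dx = d/2, ∫x·sin²(nπx/d) dx = d²/4, ∫x²·sin²(nπx/d) dx = d³·(1/6 − 1/(4n²π²)); higher powers xᵏ the same way, integrating xᵏ·cos(2nπx/d) by parts.
⟨V⟩ = -0.77798.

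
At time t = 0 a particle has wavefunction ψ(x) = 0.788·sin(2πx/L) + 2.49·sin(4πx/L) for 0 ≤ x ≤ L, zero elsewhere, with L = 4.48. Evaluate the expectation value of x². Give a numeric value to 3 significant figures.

7.13

⟨x²⟩ = ∫ x²·|ψ|² dx / ∫|ψ|² dx (integrals over the domain).
On 0 ≤ x ≤ L (j ≠ l): ∫sin²(jπx/L) dx = L/2, ∫sin(jπx/L)·sin(lπx/L) dx = 0; diagonal moments ∫x·sin²(jπx/L) dx = L²/4, ∫x²·sin²(jπx/L) dx = L³·(1/6 − 1/(4j²π²)); cross terms ∫x·sin(jπx/L)·sin(lπx/L) dx = 0 for j + l even and −4jlL²/(π²(j² − l²)²) for j + l odd, ∫x²·sin(jπx/L)·sin(lπx/L) dx = (−1)^(j+l)·4jlL³/(π²(j² − l²)²); higher powers the same way via product-to-sum and parts.
State is unnormalized: ∫|ψ|² dx = 15.279, and ∫ψ*·x²·ψ dx = 108.93, so ⟨x²⟩ = 108.93 / 15.279.
⟨x²⟩ = 7.1292.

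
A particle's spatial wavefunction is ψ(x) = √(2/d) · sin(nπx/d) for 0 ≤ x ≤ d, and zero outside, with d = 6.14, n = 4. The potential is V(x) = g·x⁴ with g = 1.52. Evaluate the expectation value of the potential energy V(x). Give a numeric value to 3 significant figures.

419.

⟨V⟩ = ∫ V(x)·|ψ|² dx.
With sin²θ = (1 − cos2θ)/2 on 0 ≤ x ≤ d: ∫sin²(nπx/d) dx = d/2, ∫x·sin²(nπx/d) dx = d²/4, ∫x²·sin²(nπx/d) dx = d³·(1/6 − 1/(4n²π²)); higher powers xᵏ the same way, integrating xᵏ·cos(2nπx/d) by parts.
⟨V⟩ = 418.51.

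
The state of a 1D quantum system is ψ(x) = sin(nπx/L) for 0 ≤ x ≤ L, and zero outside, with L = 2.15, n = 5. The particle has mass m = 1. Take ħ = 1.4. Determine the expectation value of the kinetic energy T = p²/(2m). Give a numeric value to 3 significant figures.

T = −(ħ²/2m) d²/dx², so ⟨T⟩ = −(ħ²/2m) ∫ ψ*·ψ'' dx / ∫|ψ|² dx; with m = 1.
d/dx sin(nπx/L) = (nπ/L)·cos(nπx/L) and d²/dx² sin(nπx/L) = −(nπ/L)²·sin(nπx/L); on 0 ≤ x ≤ L, ∫sin²(nπx/L) dx = L/2 and ∫sin(nπx/L)·cos(nπx/L) dx = 0.
State is unnormalized: ∫|ψ|² dx = 1.0750, and ∫ψ*·(−ħ²/2m · ψ'') dx = 56.234, so ⟨T⟩ = 56.234 / 1.0750.
⟨T⟩ = 52.311.

52.3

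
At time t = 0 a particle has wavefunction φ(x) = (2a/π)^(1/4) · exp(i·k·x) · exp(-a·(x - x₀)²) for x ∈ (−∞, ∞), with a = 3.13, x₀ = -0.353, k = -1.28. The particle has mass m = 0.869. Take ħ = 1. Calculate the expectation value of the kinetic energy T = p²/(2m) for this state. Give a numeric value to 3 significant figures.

2.74

T = −(ħ²/2m) d²/dx², so ⟨T⟩ = −(ħ²/2m) ∫ φ*·φ'' dx; with m = 0.869.
Gaussian moments (u = x − x₀): ∫u^(2j)·e^(−2au²) du = (2j−1)!!/(4a)^j · √(π/(2a)), odd powers integrate to 0; here √(π/(2a)) = 0.70842. Derivatives: φ′ = (ik − 2au)·φ, φ″ = ((ik − 2au)² − 2a)·φ; the odd-in-u pieces drop out.
⟨T⟩ = 2.7436.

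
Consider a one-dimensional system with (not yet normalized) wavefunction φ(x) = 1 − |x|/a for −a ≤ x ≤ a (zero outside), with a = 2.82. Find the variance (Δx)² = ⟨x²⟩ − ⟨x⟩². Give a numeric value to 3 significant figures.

0.795

Compute ⟨x⟩ and ⟨x²⟩ separately, then (Δx)² = ⟨x²⟩ − ⟨x⟩².
φ is even, so ∫ over [−a, a] = 2∫₀ᵃ with φ = 1 − x/a there: ∫₀ᵃ (1 − x/a)² dx = a/3, ∫₀ᵃ x²(1 − x/a)² dx = a³/30, ∫₀ᵃ x⁴(1 − x/a)² dx = a⁵/105.
Normalization: ∫|φ|² dx = 1.8800.
⟨x⟩ = 0.0000 and ⟨x²⟩ = 0.79524.
(Δx)² = 0.79524 − (0.0000)² = 0.79524.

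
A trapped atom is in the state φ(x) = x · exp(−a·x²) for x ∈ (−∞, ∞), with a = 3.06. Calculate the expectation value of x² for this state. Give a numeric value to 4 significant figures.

⟨x²⟩ = ∫ x²·|φ|² dx / ∫|φ|² dx (integrals over the domain).
Expand each integrand as polynomial × e^(−2ax²) and use ∫x^(2j)·e^(−2ax²) dx = (2j−1)!!/(4a)^j · √(π/(2a)), odd powers → 0; here √(π/(2a)) = 0.71647.
State is unnormalized: ∫|φ|² dx = 0.058535, and ∫φ*·x²·φ dx = 0.014347, so ⟨x²⟩ = 0.014347 / 0.058535.
⟨x²⟩ = 0.24510.

0.2451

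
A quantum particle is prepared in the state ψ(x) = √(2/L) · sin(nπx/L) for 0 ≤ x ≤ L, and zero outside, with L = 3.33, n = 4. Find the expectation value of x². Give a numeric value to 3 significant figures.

⟨x²⟩ = ∫ x²·|ψ|² dx (integrals over the domain).
With sin²θ = (1 − cos2θ)/2 on 0 ≤ x ≤ L: ∫sin²(nπx/L) dx = L/2, ∫x·sin²(nπx/L) dx = L²/4, ∫x²·sin²(nπx/L) dx = L³·(1/6 − 1/(4n²π²)); higher powers xᵏ the same way, integrating xᵏ·cos(2nπx/L) by parts.
⟨x²⟩ = 3.6612.

3.66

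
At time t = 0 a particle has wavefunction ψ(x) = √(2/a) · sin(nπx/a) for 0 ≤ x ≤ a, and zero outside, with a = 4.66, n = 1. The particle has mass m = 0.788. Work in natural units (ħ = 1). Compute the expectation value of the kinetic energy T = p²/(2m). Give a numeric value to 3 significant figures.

0.288

T = −(ħ²/2m) d²/dx², so ⟨T⟩ = −(ħ²/2m) ∫ ψ*·ψ'' dx; with m = 0.788.
d/dx sin(nπx/a) = (nπ/a)·cos(nπx/a) and d²/dx² sin(nπx/a) = −(nπ/a)²·sin(nπx/a); on 0 ≤ x ≤ a, ∫sin²(nπx/a) dx = a/2 and ∫sin(nπx/a)·cos(nπx/a) dx = 0.
⟨T⟩ = 0.28838.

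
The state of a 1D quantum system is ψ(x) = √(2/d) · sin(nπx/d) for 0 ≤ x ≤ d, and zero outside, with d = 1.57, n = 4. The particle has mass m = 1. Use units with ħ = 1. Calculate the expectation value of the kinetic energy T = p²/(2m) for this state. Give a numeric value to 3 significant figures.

32.0

T = −(ħ²/2m) d²/dx², so ⟨T⟩ = −(ħ²/2m) ∫ ψ*·ψ'' dx; with m = 1.
d/dx sin(nπx/d) = (nπ/d)·cos(nπx/d) and d²/dx² sin(nπx/d) = −(nπ/d)²·sin(nπx/d); on 0 ≤ x ≤ d, ∫sin²(nπx/d) dx = d/2 and ∫sin(nπx/d)·cos(nπx/d) dx = 0.
⟨T⟩ = 32.032.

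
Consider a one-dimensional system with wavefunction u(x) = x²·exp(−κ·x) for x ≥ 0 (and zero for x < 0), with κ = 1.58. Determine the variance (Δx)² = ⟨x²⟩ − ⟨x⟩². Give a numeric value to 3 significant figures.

0.501

Compute ⟨x⟩ and ⟨x²⟩ separately, then (Δx)² = ⟨x²⟩ − ⟨x⟩².
Every integrand reduces to terms xʲ·e^(−2κx) on [0, ∞); use ∫₀^∞ xʲ·e^(−2κx) dx = j!/(2κ)^(j+1).
Normalization: ∫|u|² dx = 0.076169.
⟨x⟩ = 1.5823 and ⟨x²⟩ = 3.0043.
(Δx)² = 3.0043 − (1.5823)² = 0.50072.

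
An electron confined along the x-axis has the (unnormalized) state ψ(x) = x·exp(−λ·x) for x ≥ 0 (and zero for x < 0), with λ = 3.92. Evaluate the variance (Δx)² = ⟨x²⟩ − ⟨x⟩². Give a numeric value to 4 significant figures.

0.04881

Compute ⟨x⟩ and ⟨x²⟩ separately, then (Δx)² = ⟨x²⟩ − ⟨x⟩².
Every integrand reduces to terms xʲ·e^(−2λx) on [0, ∞); use ∫₀^∞ xʲ·e^(−2λx) dx = j!/(2λ)^(j+1).
Normalization: ∫|ψ|² dx = 0.0041503.
⟨x⟩ = 0.38265 and ⟨x²⟩ = 0.19523.
(Δx)² = 0.19523 − (0.38265)² = 0.048808.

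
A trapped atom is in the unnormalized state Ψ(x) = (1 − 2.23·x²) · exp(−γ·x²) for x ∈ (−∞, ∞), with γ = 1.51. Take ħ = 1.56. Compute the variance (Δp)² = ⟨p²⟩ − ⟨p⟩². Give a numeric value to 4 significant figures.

14.76

Compute ⟨p⟩ and ⟨p²⟩ separately; (Δp)² = ⟨p²⟩ − ⟨p⟩².
Expand each integrand as polynomial × e^(−2γx²) and use ∫x^(2j)·e^(−2γx²) dx = (2j−1)!!/(4γ)^j · √(π/(2γ)), odd powers → 0; here √(π/(2γ)) = 1.0199. Differentiate with the product rule, d/dx e^(−γx²) = −2γx·e^(−γx²).
Normalization: ∫|Ψ|² dx = 0.68389.
⟨p⟩ = 0.0000 and ⟨p²⟩ = 14.756.
(Δp)² = 14.756 − (0.0000)² = 14.756.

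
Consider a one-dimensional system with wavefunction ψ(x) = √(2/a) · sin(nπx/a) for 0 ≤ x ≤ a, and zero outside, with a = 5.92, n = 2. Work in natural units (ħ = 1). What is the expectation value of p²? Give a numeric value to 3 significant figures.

1.13

p² ψ = −ħ² d²ψ/dx²; ⟨p²⟩ = −ħ² ∫ ψ*·ψ'' dx.
d/dx sin(nπx/a) = (nπ/a)·cos(nπx/a) and d²/dx² sin(nπx/a) = −(nπ/a)²·sin(nπx/a); on 0 ≤ x ≤ a, ∫sin²(nπx/a) dx = a/2 and ∫sin(nπx/a)·cos(nπx/a) dx = 0.
⟨p²⟩ = 1.1265.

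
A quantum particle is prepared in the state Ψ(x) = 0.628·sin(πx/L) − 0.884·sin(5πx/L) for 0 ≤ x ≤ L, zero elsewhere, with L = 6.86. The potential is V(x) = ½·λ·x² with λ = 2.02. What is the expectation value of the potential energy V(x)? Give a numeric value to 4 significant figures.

⟨V⟩ = ∫ V(x)·|Ψ|² dx / ∫|Ψ|² dx.
On 0 ≤ x ≤ L (j ≠ l): ∫sin²(jπx/L) dx = L/2, ∫sin(jπx/L)·sin(lπx/L) dx = 0; diagonal moments ∫x·sin²(jπx/L) dx = L²/4, ∫x²·sin²(jπx/L) dx = L³·(1/6 − 1/(4j²π²)); cross terms ∫x·sin(jπx/L)·sin(lπx/L) dx = 0 for j + l even and −4jlL²/(π²(j² − l²)²) for j + l odd, ∫x²·sin(jπx/L)·sin(lπx/L) dx = (−1)^(j+l)·4jlL³/(π²(j² − l²)²); higher powers the same way via product-to-sum and parts.
State is unnormalized: ∫|Ψ|² dx = 4.0331, and ∫Ψ*·V(x)·Ψ dx = 59.109, so ⟨V⟩ = 59.109 / 4.0331.
⟨V⟩ = 14.656.

14.66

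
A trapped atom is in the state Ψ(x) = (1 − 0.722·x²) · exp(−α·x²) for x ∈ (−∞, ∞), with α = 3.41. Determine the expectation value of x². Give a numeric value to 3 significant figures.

0.0588

⟨x²⟩ = ∫ x²·|Ψ|² dx / ∫|Ψ|² dx (integrals over the domain).
Expand each integrand as polynomial × e^(−2αx²) and use ∫x^(2j)·e^(−2αx²) dx = (2j−1)!!/(4α)^j · √(π/(2α)), odd powers → 0; here √(π/(2α)) = 0.67871.
State is unnormalized: ∫|Ψ|² dx = 0.61256, and ∫Ψ*·x²·Ψ dx = 0.036047, so ⟨x²⟩ = 0.036047 / 0.61256.
⟨x²⟩ = 0.058846.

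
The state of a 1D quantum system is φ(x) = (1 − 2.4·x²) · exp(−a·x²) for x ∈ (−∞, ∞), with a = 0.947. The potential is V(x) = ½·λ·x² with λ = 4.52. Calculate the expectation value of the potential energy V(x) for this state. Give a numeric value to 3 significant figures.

⟨V⟩ = ∫ V(x)·|φ|² dx / ∫|φ|² dx.
Expand each integrand as polynomial × e^(−2ax²) and use ∫x^(2j)·e^(−2ax²) dx = (2j−1)!!/(4a)^j · √(π/(2a)), odd powers → 0; here √(π/(2a)) = 1.2879.
State is unnormalized: ∫|φ|² dx = 1.2069, and ∫φ*·V(x)·φ dx = 2.4741, so ⟨V⟩ = 2.4741 / 1.2069.
⟨V⟩ = 2.0500.

2.05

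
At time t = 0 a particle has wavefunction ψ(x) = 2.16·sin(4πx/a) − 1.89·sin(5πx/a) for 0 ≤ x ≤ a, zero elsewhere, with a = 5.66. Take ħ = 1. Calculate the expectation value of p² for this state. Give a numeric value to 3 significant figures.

p² ψ = −ħ² d²ψ/dx²; ⟨p²⟩ = −ħ² ∫ ψ*·ψ'' dx / ∫|ψ|² dx.
d²/dx² sin(jπx/a) = −(jπ/a)²·sin(jπx/a); on 0 ≤ x ≤ a, ∫sin²(jπx/a) dx = a/2 and ∫sin(jπx/a)·sin(lπx/a) dx = 0 for j ≠ l, so only diagonal terms survive in ∫|ψ|² and ∫ψ·ψ″; ∫ψ·ψ′ dx = [ψ²/2] between the walls = 0.
State is unnormalized: ∫|ψ|² dx = 23.313, and ∫ψ*·(−ħ² ψ'') dx = 142.95, so ⟨p²⟩ = 142.95 / 23.313.
⟨p²⟩ = 6.1317.

6.13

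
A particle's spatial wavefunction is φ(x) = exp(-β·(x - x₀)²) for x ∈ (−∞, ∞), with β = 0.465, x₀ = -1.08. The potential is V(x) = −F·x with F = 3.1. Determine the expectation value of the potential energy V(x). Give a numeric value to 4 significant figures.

3.348

⟨V⟩ = ∫ V(x)·|φ|² dx / ∫|φ|² dx.
Gaussian moments (u = x − x₀): ∫u^(2j)·e^(−2βu²) du = (2j−1)!!/(4β)^j · √(π/(2β)), odd powers integrate to 0; here √(π/(2β)) = 1.8379.
State is unnormalized: ∫|φ|² dx = 1.8379, and ∫φ*·V(x)·φ dx = 6.1535, so ⟨V⟩ = 6.1535 / 1.8379.
⟨V⟩ = 3.3480.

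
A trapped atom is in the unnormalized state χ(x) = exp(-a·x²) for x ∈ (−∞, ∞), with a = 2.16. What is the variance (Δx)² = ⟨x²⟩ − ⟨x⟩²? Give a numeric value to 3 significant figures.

Compute ⟨x⟩ and ⟨x²⟩ separately, then (Δx)² = ⟨x²⟩ − ⟨x⟩².
Gaussian moments: ∫x^(2j)·e^(−2ax²) dx = (2j−1)!!/(4a)^j · √(π/(2a)), odd powers integrate to 0; here √(π/(2a)) = 0.85277.
Normalization: ∫|χ|² dx = 0.85277.
⟨x⟩ = 0.0000 and ⟨x²⟩ = 0.11574.
(Δx)² = 0.11574 − (0.0000)² = 0.11574.

0.116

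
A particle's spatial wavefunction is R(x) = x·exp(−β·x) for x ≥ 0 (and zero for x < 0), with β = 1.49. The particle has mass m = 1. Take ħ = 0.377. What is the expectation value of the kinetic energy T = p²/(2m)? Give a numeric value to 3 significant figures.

0.158

T = −(ħ²/2m) d²/dx², so ⟨T⟩ = −(ħ²/2m) ∫ R*·R'' dx / ∫|R|² dx; with m = 1.
Differentiate x·exp(−β·x) with the product rule; every integrand then reduces to terms xʲ·e^(−2βx) on [0, ∞), with ∫₀^∞ xʲ·e^(−2βx) dx = j!/(2β)^(j+1).
State is unnormalized: ∫|R|² dx = 0.075576, and ∫R*·(−ħ²/2m · R'') dx = 0.011924, so ⟨T⟩ = 0.011924 / 0.075576.
⟨T⟩ = 0.15777.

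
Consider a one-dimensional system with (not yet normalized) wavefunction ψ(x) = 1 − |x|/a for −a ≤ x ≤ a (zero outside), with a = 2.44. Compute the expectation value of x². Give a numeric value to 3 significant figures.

⟨x²⟩ = ∫ x²·|ψ|² dx / ∫|ψ|² dx (integrals over the domain).
ψ is even, so ∫ over [−a, a] = 2∫₀ᵃ with ψ = 1 − x/a there: ∫₀ᵃ (1 − x/a)² dx = a/3, ∫₀ᵃ x²(1 − x/a)² dx = a³/30, ∫₀ᵃ x⁴(1 − x/a)² dx = a⁵/105.
State is unnormalized: ∫|ψ|² dx = 1.6267, and ∫ψ*·x²·ψ dx = 0.96845, so ⟨x²⟩ = 0.96845 / 1.6267.
⟨x²⟩ = 0.59536.

0.595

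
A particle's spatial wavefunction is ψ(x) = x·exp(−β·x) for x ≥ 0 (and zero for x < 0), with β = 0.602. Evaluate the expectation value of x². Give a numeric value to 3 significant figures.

⟨x²⟩ = ∫ x²·|ψ|² dx / ∫|ψ|² dx (integrals over the domain).
Every integrand reduces to terms xʲ·e^(−2βx) on [0, ∞); use ∫₀^∞ xʲ·e^(−2βx) dx = j!/(2β)^(j+1).
State is unnormalized: ∫|ψ|² dx = 1.1459, and ∫ψ*·x²·ψ dx = 9.4859, so ⟨x²⟩ = 9.4859 / 1.1459.
⟨x²⟩ = 8.2781.

8.28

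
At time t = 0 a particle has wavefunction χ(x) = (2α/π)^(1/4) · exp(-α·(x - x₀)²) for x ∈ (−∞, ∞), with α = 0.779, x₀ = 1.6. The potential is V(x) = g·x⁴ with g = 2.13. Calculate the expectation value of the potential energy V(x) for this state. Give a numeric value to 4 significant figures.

25.12

⟨V⟩ = ∫ V(x)·|χ|² dx.
Gaussian moments (u = x − x₀): ∫u^(2j)·e^(−2αu²) du = (2j−1)!!/(4α)^j · √(π/(2α)), odd powers integrate to 0; here √(π/(2α)) = 1.4200.
⟨V⟩ = 25.117.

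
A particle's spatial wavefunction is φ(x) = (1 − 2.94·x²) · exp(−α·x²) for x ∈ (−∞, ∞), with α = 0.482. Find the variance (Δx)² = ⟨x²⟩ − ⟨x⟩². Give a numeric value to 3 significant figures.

2.81

Compute ⟨x⟩ and ⟨x²⟩ separately, then (Δx)² = ⟨x²⟩ − ⟨x⟩².
Expand each integrand as polynomial × e^(−2αx²) and use ∫x^(2j)·e^(−2αx²) dx = (2j−1)!!/(4α)^j · √(π/(2α)), odd powers → 0; here √(π/(2α)) = 1.8052.
Normalization: ∫|φ|² dx = 8.8929.
⟨x⟩ = 0.0000 and ⟨x²⟩ = 2.8144.
(Δx)² = 2.8144 − (0.0000)² = 2.8144.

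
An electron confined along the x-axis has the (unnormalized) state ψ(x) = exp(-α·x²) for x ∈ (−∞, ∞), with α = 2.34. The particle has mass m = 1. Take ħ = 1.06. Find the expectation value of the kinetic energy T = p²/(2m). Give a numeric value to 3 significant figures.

1.31

T = −(ħ²/2m) d²/dx², so ⟨T⟩ = −(ħ²/2m) ∫ ψ*·ψ'' dx / ∫|ψ|² dx; with m = 1.
Gaussian moments: ∫x^(2j)·e^(−2αx²) dx = (2j−1)!!/(4α)^j · √(π/(2α)), odd powers integrate to 0; here √(π/(2α)) = 0.81932. Derivatives: d/dx e^(−αx²) = −2αx·e^(−αx²), d²/dx² e^(−αx²) = (4α²x² − 2α)·e^(−αx²).
State is unnormalized: ∫|ψ|² dx = 0.81932, and ∫ψ*·(−ħ²/2m · ψ'') dx = 1.0771, so ⟨T⟩ = 1.0771 / 0.81932.
⟨T⟩ = 1.3146.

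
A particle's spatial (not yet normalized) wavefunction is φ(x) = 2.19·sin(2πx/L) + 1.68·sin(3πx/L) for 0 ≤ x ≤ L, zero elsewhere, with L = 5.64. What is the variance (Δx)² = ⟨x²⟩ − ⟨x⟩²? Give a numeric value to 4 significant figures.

1.208

Compute ⟨x⟩ and ⟨x²⟩ separately, then (Δx)² = ⟨x²⟩ − ⟨x⟩².
On 0 ≤ x ≤ L (j ≠ l): ∫sin²(jπx/L) dx = L/2, ∫sin(jπx/L)·sin(lπx/L) dx = 0; diagonal moments ∫x·sin²(jπx/L) dx = L²/4, ∫x²·sin²(jπx/L) dx = L³·(1/6 − 1/(4j²π²)); cross terms ∫x·sin(jπx/L)·sin(lπx/L) dx = 0 for j + l even and −4jlL²/(π²(j² − l²)²) for j + l odd, ∫x²·sin(jπx/L)·sin(lπx/L) dx = (−1)^(j+l)·4jlL³/(π²(j² − l²)²); higher powers the same way via product-to-sum and parts.
Normalization: ∫|φ|² dx = 21.484.
⟨x⟩ = 1.7603 and ⟨x²⟩ = 4.3064.
(Δx)² = 4.3064 − (1.7603)² = 1.2078.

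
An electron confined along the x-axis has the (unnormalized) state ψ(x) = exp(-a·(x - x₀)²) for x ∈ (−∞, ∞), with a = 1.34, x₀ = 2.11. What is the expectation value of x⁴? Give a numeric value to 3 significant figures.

24.9

⟨x⁴⟩ = ∫ x⁴·|ψ|² dx / ∫|ψ|² dx (integrals over the domain).
Gaussian moments (u = x − x₀): ∫u^(2j)·e^(−2au²) du = (2j−1)!!/(4a)^j · √(π/(2a)), odd powers integrate to 0; here √(π/(2a)) = 1.0827.
State is unnormalized: ∫|ψ|² dx = 1.0827, and ∫ψ*·x⁴·ψ dx = 26.969, so ⟨x⁴⟩ = 26.969 / 1.0827.
⟨x⁴⟩ = 24.909.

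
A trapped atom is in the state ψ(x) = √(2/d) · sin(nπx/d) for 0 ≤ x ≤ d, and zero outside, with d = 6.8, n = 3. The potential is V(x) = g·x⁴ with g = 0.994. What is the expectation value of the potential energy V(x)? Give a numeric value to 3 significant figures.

⟨V⟩ = ∫ V(x)·|ψ|² dx.
With sin²θ = (1 − cos2θ)/2 on 0 ≤ x ≤ d: ∫sin²(nπx/d) dx = d/2, ∫x·sin²(nπx/d) dx = d²/4, ∫x²·sin²(nπx/d) dx = d³·(1/6 − 1/(4n²π²)); higher powers xᵏ the same way, integrating xᵏ·cos(2nπx/d) by parts.
⟨V⟩ = 401.54.

402.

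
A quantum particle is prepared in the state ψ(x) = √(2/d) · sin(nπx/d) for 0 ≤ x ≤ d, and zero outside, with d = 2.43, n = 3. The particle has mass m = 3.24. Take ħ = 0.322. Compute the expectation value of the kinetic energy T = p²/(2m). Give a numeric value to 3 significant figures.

0.241

T = −(ħ²/2m) d²/dx², so ⟨T⟩ = −(ħ²/2m) ∫ ψ*·ψ'' dx; with m = 3.24.
d/dx sin(nπx/d) = (nπ/d)·cos(nπx/d) and d²/dx² sin(nπx/d) = −(nπ/d)²·sin(nπx/d); on 0 ≤ x ≤ d, ∫sin²(nπx/d) dx = d/2 and ∫sin(nπx/d)·cos(nπx/d) dx = 0.
⟨T⟩ = 0.24069.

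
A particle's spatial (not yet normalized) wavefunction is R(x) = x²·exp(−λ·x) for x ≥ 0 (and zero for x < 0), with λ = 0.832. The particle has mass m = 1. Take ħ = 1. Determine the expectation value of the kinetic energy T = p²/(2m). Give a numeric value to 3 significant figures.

T = −(ħ²/2m) d²/dx², so ⟨T⟩ = −(ħ²/2m) ∫ R*·R'' dx / ∫|R|² dx; with m = 1.
Differentiate x²·exp(−λ·x) with the product rule; every integrand then reduces to terms xʲ·e^(−2λx) on [0, ∞), with ∫₀^∞ xʲ·e^(−2λx) dx = j!/(2λ)^(j+1).
State is unnormalized: ∫|R|² dx = 1.8812, and ∫R*·(−ħ²/2m · R'') dx = 0.21704, so ⟨T⟩ = 0.21704 / 1.8812.
⟨T⟩ = 0.11537.

0.115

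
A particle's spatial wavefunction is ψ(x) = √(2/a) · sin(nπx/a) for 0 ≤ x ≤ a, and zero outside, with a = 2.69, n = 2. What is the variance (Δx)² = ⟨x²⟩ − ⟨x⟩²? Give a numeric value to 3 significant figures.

Compute ⟨x⟩ and ⟨x²⟩ separately, then (Δx)² = ⟨x²⟩ − ⟨x⟩².
With sin²θ = (1 − cos2θ)/2 on 0 ≤ x ≤ a: ∫sin²(nπx/a) dx = a/2, ∫x·sin²(nπx/a) dx = a²/4, ∫x²·sin²(nπx/a) dx = a³·(1/6 − 1/(4n²π²)); higher powers xᵏ the same way, integrating xᵏ·cos(2nπx/a) by parts.
⟨x⟩ = 1.3450 and ⟨x²⟩ = 2.3204.
(Δx)² = 2.3204 − (1.3450)² = 0.51136.

0.511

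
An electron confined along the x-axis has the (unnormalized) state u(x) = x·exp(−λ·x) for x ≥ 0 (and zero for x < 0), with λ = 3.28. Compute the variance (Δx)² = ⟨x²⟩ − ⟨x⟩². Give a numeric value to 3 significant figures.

Compute ⟨x⟩ and ⟨x²⟩ separately, then (Δx)² = ⟨x²⟩ − ⟨x⟩².
Every integrand reduces to terms xʲ·e^(−2λx) on [0, ∞); use ∫₀^∞ xʲ·e^(−2λx) dx = j!/(2λ)^(j+1).
Normalization: ∫|u|² dx = 0.0070847.
⟨x⟩ = 0.45732 and ⟨x²⟩ = 0.27885.
(Δx)² = 0.27885 − (0.45732)² = 0.069713.

0.0697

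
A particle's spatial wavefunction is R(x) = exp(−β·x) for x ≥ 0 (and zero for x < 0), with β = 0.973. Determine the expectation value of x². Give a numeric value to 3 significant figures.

⟨x²⟩ = ∫ x²·|R|² dx / ∫|R|² dx (integrals over the domain).
Every integrand reduces to terms xʲ·e^(−2βx) on [0, ∞); use ∫₀^∞ xʲ·e^(−2βx) dx = j!/(2β)^(j+1).
State is unnormalized: ∫|R|² dx = 0.51387, and ∫R*·x²·R dx = 0.27139, so ⟨x²⟩ = 0.27139 / 0.51387.
⟨x²⟩ = 0.52813.

0.528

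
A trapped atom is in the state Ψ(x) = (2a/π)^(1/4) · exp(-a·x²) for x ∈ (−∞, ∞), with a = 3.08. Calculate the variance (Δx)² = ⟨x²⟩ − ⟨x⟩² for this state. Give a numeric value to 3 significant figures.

Compute ⟨x⟩ and ⟨x²⟩ separately, then (Δx)² = ⟨x²⟩ − ⟨x⟩².
Gaussian moments: ∫x^(2j)·e^(−2ax²) dx = (2j−1)!!/(4a)^j · √(π/(2a)), odd powers integrate to 0; here √(π/(2a)) = 0.71414.
⟨x⟩ = 0.0000 and ⟨x²⟩ = 0.081169.
(Δx)² = 0.081169 − (0.0000)² = 0.081169.

0.0812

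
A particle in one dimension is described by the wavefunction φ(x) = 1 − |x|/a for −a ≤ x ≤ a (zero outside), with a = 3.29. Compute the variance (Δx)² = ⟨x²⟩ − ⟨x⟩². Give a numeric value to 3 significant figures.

Compute ⟨x⟩ and ⟨x²⟩ separately, then (Δx)² = ⟨x²⟩ − ⟨x⟩².
φ is even, so ∫ over [−a, a] = 2∫₀ᵃ with φ = 1 − x/a there: ∫₀ᵃ (1 − x/a)² dx = a/3, ∫₀ᵃ x²(1 − x/a)² dx = a³/30, ∫₀ᵃ x⁴(1 − x/a)² dx = a⁵/105.
Normalization: ∫|φ|² dx = 2.1933.
⟨x⟩ = 0.0000 and ⟨x²⟩ = 1.0824.
(Δx)² = 1.0824 − (0.0000)² = 1.0824.

1.08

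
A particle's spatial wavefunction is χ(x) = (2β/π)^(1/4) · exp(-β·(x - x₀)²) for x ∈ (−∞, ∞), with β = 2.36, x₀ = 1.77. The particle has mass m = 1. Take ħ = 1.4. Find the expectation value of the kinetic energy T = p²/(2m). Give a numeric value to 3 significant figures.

T = −(ħ²/2m) d²/dx², so ⟨T⟩ = −(ħ²/2m) ∫ χ*·χ'' dx; with m = 1.
Gaussian moments (u = x − x₀): ∫u^(2j)·e^(−2βu²) du = (2j−1)!!/(4β)^j · √(π/(2β)), odd powers integrate to 0; here √(π/(2β)) = 0.81584. Derivatives: d/dx e^(−βu²) = −2βu·e^(−βu²), d²/dx² e^(−βu²) = (4β²u² − 2β)·e^(−βu²).
⟨T⟩ = 2.3128.

2.31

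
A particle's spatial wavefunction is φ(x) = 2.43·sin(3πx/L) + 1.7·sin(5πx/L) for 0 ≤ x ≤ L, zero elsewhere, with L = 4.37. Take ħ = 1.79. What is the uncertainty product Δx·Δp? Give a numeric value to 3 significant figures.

7.46

Δx = √(⟨x²⟩−⟨x⟩²), Δp = √(⟨p²⟩−⟨p⟩²).
On 0 ≤ x ≤ L (j ≠ l): ∫sin²(jπx/L) dx = L/2, ∫sin(jπx/L)·sin(lπx/L) dx = 0; diagonal moments ∫x·sin²(jπx/L) dx = L²/4, ∫x²·sin²(jπx/L) dx = L³·(1/6 − 1/(4j²π²)); cross terms ∫x·sin(jπx/L)·sin(lπx/L) dx = 0 for j + l even and −4jlL²/(π²(j² − l²)²) for j + l odd, ∫x²·sin(jπx/L)·sin(lπx/L) dx = (−1)^(j+l)·4jlL³/(π²(j² − l²)²); higher powers the same way via product-to-sum and parts. d²/dx² sin(jπx/L) = −(jπ/L)²·sin(jπx/L); on 0 ≤ x ≤ L, ∫sin²(jπx/L) dx = L/2 and ∫sin(jπx/L)·sin(lπx/L) dx = 0 for j ≠ l, so only diagonal terms survive in ∫|φ|² and ∫φ·φ″; ∫φ·φ′ dx = [φ²/2] between the walls = 0.
Normalization: ∫|φ|² dx = 19.217.
⟨x⟩ = 2.1850, ⟨x²⟩ = 7.1328 ⇒ Δx = 1.5358.
⟨p⟩ = 0.0000, ⟨p²⟩ = 23.610 ⇒ Δp = 4.8590.
Δx·Δp = 7.4622.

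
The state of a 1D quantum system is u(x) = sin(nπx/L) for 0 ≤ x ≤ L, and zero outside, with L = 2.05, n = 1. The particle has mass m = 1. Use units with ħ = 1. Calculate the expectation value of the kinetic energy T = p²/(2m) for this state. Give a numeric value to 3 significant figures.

T = −(ħ²/2m) d²/dx², so ⟨T⟩ = −(ħ²/2m) ∫ u*·u'' dx / ∫|u|² dx; with m = 1.
d/dx sin(nπx/L) = (nπ/L)·cos(nπx/L) and d²/dx² sin(nπx/L) = −(nπ/L)²·sin(nπx/L); on 0 ≤ x ≤ L, ∫sin²(nπx/L) dx = L/2 and ∫sin(nπx/L)·cos(nπx/L) dx = 0.
State is unnormalized: ∫|u|² dx = 1.0250, and ∫u*·(−ħ²/2m · u'') dx = 1.2036, so ⟨T⟩ = 1.2036 / 1.0250.
⟨T⟩ = 1.1743.

1.17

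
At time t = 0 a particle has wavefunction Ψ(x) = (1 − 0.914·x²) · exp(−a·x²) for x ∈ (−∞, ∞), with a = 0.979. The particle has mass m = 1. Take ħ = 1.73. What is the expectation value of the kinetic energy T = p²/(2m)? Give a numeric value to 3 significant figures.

3.89

T = −(ħ²/2m) d²/dx², so ⟨T⟩ = −(ħ²/2m) ∫ Ψ*·Ψ'' dx / ∫|Ψ|² dx; with m = 1.
Expand each integrand as polynomial × e^(−2ax²) and use ∫x^(2j)·e^(−2ax²) dx = (2j−1)!!/(4a)^j · √(π/(2a)), odd powers → 0; here √(π/(2a)) = 1.2667. Differentiate with the product rule, d/dx e^(−ax²) = −2ax·e^(−ax²).
State is unnormalized: ∫|Ψ|² dx = 0.88241, and ∫Ψ*·(−ħ²/2m · Ψ'') dx = 3.4296, so ⟨T⟩ = 3.4296 / 0.88241.
⟨T⟩ = 3.8867.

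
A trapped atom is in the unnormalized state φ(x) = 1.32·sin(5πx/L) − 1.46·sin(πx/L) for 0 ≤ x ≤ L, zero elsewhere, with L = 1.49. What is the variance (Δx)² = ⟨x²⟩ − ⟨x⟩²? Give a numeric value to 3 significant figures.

Compute ⟨x⟩ and ⟨x²⟩ separately, then (Δx)² = ⟨x²⟩ − ⟨x⟩².
On 0 ≤ x ≤ L (j ≠ l): ∫sin²(jπx/L) dx = L/2, ∫sin(jπx/L)·sin(lπx/L) dx = 0; diagonal moments ∫x·sin²(jπx/L) dx = L²/4, ∫x²·sin²(jπx/L) dx = L³·(1/6 − 1/(4j²π²)); cross terms ∫x·sin(jπx/L)·sin(lπx/L) dx = 0 for j + l even and −4jlL²/(π²(j² − l²)²) for j + l odd, ∫x²·sin(jπx/L)·sin(lπx/L) dx = (−1)^(j+l)·4jlL³/(π²(j² − l²)²); higher powers the same way via product-to-sum and parts.
Normalization: ∫|φ|² dx = 2.8861.
⟨x⟩ = 0.74500 and ⟨x²⟩ = 0.66058.
(Δx)² = 0.66058 − (0.74500)² = 0.10556.

0.106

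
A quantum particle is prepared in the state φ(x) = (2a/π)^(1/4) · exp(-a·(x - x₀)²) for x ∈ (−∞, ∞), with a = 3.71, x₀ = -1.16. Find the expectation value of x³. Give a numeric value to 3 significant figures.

-1.80

⟨x³⟩ = ∫ x³·|φ|² dx (integrals over the domain).
Gaussian moments (u = x − x₀): ∫u^(2j)·e^(−2au²) du = (2j−1)!!/(4a)^j · √(π/(2a)), odd powers integrate to 0; here √(π/(2a)) = 0.65069.
⟨x³⟩ = -1.7954.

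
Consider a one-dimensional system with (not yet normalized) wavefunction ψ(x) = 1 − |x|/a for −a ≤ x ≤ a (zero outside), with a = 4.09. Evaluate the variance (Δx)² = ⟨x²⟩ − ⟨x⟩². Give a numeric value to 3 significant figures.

1.67

Compute ⟨x⟩ and ⟨x²⟩ separately, then (Δx)² = ⟨x²⟩ − ⟨x⟩².
ψ is even, so ∫ over [−a, a] = 2∫₀ᵃ with ψ = 1 − x/a there: ∫₀ᵃ (1 − x/a)² dx = a/3, ∫₀ᵃ x²(1 − x/a)² dx = a³/30, ∫₀ᵃ x⁴(1 − x/a)² dx = a⁵/105.
Normalization: ∫|ψ|² dx = 2.7267.
⟨x⟩ = 0.0000 and ⟨x²⟩ = 1.6728.
(Δx)² = 1.6728 − (0.0000)² = 1.6728.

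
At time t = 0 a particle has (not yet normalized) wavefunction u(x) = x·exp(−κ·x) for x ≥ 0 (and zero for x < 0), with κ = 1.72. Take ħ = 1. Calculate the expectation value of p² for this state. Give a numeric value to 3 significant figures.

2.96

p² u = −ħ² d²u/dx²; ⟨p²⟩ = −ħ² ∫ u*·u'' dx / ∫|u|² dx.
Differentiate x·exp(−κ·x) with the product rule; every integrand then reduces to terms xʲ·e^(−2κx) on [0, ∞), with ∫₀^∞ xʲ·e^(−2κx) dx = j!/(2κ)^(j+1).
State is unnormalized: ∫|u|² dx = 0.049131, and ∫u*·(−ħ² u'') dx = 0.14535, so ⟨p²⟩ = 0.14535 / 0.049131.
⟨p²⟩ = 2.9584.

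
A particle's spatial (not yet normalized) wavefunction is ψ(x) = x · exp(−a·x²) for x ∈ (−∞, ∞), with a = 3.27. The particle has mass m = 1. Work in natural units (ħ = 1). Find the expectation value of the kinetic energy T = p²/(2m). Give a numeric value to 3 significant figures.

T = −(ħ²/2m) d²/dx², so ⟨T⟩ = −(ħ²/2m) ∫ ψ*·ψ'' dx / ∫|ψ|² dx; with m = 1.
Expand each integrand as polynomial × e^(−2ax²) and use ∫x^(2j)·e^(−2ax²) dx = (2j−1)!!/(4a)^j · √(π/(2a)), odd powers → 0; here √(π/(2a)) = 0.69308. Differentiate with the product rule, d/dx e^(−ax²) = −2ax·e^(−ax²).
State is unnormalized: ∫|ψ|² dx = 0.052988, and ∫ψ*·(−ħ²/2m · ψ'') dx = 0.25991, so ⟨T⟩ = 0.25991 / 0.052988.
⟨T⟩ = 4.9050.

4.91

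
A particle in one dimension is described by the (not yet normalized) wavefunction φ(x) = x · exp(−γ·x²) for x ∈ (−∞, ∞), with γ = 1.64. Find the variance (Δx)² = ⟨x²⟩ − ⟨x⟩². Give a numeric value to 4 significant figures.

Compute ⟨x⟩ and ⟨x²⟩ separately, then (Δx)² = ⟨x²⟩ − ⟨x⟩².
Expand each integrand as polynomial × e^(−2γx²) and use ∫x^(2j)·e^(−2γx²) dx = (2j−1)!!/(4γ)^j · √(π/(2γ)), odd powers → 0; here √(π/(2γ)) = 0.97867.
Normalization: ∫|φ|² dx = 0.14919.
⟨x⟩ = 0.0000 and ⟨x²⟩ = 0.45732.
(Δx)² = 0.45732 − (0.0000)² = 0.45732.

0.4573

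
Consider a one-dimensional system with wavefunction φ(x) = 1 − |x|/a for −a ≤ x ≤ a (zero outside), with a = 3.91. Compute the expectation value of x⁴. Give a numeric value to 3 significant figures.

⟨x⁴⟩ = ∫ x⁴·|φ|² dx / ∫|φ|² dx (integrals over the domain).
φ is even, so ∫ over [−a, a] = 2∫₀ᵃ with φ = 1 − x/a there: ∫₀ᵃ (1 − x/a)² dx = a/3, ∫₀ᵃ x²(1 − x/a)² dx = a³/30, ∫₀ᵃ x⁴(1 − x/a)² dx = a⁵/105.
State is unnormalized: ∫|φ|² dx = 2.6067, and ∫φ*·x⁴·φ dx = 17.407, so ⟨x⁴⟩ = 17.407 / 2.6067.
⟨x⁴⟩ = 6.6779.

6.68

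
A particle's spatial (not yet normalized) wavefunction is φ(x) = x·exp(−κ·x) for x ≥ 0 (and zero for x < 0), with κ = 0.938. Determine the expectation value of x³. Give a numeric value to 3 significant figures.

⟨x³⟩ = ∫ x³·|φ|² dx / ∫|φ|² dx (integrals over the domain).
Every integrand reduces to terms xʲ·e^(−2κx) on [0, ∞); use ∫₀^∞ xʲ·e^(−2κx) dx = j!/(2κ)^(j+1).
State is unnormalized: ∫|φ|² dx = 0.30292, and ∫φ*·x³·φ dx = 2.7529, so ⟨x³⟩ = 2.7529 / 0.30292.
⟨x³⟩ = 9.0877.

9.09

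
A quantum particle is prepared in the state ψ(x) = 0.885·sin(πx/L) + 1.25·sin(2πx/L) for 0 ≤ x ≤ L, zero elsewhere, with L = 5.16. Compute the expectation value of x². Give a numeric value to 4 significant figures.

⟨x²⟩ = ∫ x²·|ψ|² dx / ∫|ψ|² dx (integrals over the domain).
On 0 ≤ x ≤ L (j ≠ l): ∫sin²(jπx/L) dx = L/2, ∫sin(jπx/L)·sin(lπx/L) dx = 0; diagonal moments ∫x·sin²(jπx/L) dx = L²/4, ∫x²·sin²(jπx/L) dx = L³·(1/6 − 1/(4j²π²)); cross terms ∫x·sin(jπx/L)·sin(lπx/L) dx = 0 for j + l even and −4jlL²/(π²(j² − l²)²) for j + l odd, ∫x²·sin(jπx/L)·sin(lπx/L) dx = (−1)^(j+l)·4jlL³/(π²(j² − l²)²); higher powers the same way via product-to-sum and parts.
State is unnormalized: ∫|ψ|² dx = 6.0520, and ∫ψ*·x²·ψ dx = 22.251, so ⟨x²⟩ = 22.251 / 6.0520.
⟨x²⟩ = 3.6766.

3.677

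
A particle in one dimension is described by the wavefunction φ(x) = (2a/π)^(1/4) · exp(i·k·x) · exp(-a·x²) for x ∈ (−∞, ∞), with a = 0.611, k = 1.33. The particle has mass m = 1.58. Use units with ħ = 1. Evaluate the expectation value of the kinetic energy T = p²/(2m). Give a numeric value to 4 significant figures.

0.7531

T = −(ħ²/2m) d²/dx², so ⟨T⟩ = −(ħ²/2m) ∫ φ*·φ'' dx; with m = 1.58.
Gaussian moments: ∫x^(2j)·e^(−2ax²) dx = (2j−1)!!/(4a)^j · √(π/(2a)), odd powers integrate to 0; here √(π/(2a)) = 1.6034. Derivatives: φ′ = (ik − 2ax)·φ, φ″ = ((ik − 2ax)² − 2a)·φ; the odd-in-x pieces drop out.
⟨T⟩ = 0.75313.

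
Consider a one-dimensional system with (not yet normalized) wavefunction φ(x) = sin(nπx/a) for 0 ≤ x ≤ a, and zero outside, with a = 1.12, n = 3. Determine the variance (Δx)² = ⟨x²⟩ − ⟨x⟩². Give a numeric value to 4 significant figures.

Compute ⟨x⟩ and ⟨x²⟩ separately, then (Δx)² = ⟨x²⟩ − ⟨x⟩².
With sin²θ = (1 − cos2θ)/2 on 0 ≤ x ≤ a: ∫sin²(nπx/a) dx = a/2, ∫x·sin²(nπx/a) dx = a²/4, ∫x²·sin²(nπx/a) dx = a³·(1/6 − 1/(4n²π²)); higher powers xᵏ the same way, integrating xᵏ·cos(2nπx/a) by parts.
Normalization: ∫|φ|² dx = 0.56000.
⟨x⟩ = 0.56000 and ⟨x²⟩ = 0.41107.
(Δx)² = 0.41107 − (0.56000)² = 0.097472.

0.09747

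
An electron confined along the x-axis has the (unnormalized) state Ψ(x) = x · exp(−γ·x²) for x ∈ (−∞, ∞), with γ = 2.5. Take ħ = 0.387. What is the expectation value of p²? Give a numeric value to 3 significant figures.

p² Ψ = −ħ² d²Ψ/dx²; ⟨p²⟩ = −ħ² ∫ Ψ*·Ψ'' dx / ∫|Ψ|² dx.
Expand each integrand as polynomial × e^(−2γx²) and use ∫x^(2j)·e^(−2γx²) dx = (2j−1)!!/(4γ)^j · √(π/(2γ)), odd powers → 0; here √(π/(2γ)) = 0.79267. Differentiate with the product rule, d/dx e^(−γx²) = −2γx·e^(−γx²).
State is unnormalized: ∫|Ψ|² dx = 0.079267, and ∫Ψ*·(−ħ² Ψ'') dx = 0.089038, so ⟨p²⟩ = 0.089038 / 0.079267.
⟨p²⟩ = 1.1233.

1.12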